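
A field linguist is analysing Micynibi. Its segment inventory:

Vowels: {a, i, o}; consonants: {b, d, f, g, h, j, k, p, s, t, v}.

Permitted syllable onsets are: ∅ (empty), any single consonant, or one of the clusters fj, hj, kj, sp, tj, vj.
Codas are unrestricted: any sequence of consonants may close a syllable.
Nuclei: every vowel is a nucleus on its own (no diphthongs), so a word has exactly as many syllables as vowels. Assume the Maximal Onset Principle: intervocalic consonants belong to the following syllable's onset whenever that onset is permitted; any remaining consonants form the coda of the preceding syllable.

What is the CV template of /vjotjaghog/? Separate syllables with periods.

Nuclei (vowels): o, a, o → 3 syllables.
σ1/σ2 boundary: /tj/ is a licit onset in full, so it all attaches to the next syllable.
σ2/σ3 boundary: /gh/ splits as /g/ + /h/ (/h/ is the longest suffix that is a licit onset).
Syllabification: vjo.tjag.hog.
Mapping each syllable to C/V: /vjo/ → CCV, /tjag/ → CCVC, /hog/ → CVC.

CCV.CCVC.CVC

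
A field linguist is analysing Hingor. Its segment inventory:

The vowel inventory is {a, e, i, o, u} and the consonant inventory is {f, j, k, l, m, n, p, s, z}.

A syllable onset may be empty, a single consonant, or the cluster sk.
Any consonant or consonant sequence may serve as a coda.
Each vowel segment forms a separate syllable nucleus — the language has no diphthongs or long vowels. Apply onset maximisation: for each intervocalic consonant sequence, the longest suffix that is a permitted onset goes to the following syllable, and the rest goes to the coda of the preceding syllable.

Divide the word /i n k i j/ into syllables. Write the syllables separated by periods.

in.kij

Nuclei (vowels): i, i → 2 syllables.
σ1/σ2 boundary: /nk/; trying suffixes from longest down, /k/ is the first permitted one, so coda /n/ | onset /k/.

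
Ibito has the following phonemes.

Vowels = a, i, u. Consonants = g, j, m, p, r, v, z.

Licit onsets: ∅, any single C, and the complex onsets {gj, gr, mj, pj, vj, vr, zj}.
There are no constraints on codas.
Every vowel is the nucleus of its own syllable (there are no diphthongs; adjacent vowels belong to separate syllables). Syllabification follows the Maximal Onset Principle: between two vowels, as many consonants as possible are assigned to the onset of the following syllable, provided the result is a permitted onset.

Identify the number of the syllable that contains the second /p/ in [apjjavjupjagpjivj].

4

The vowels are a, a, u, a, i — 5 nuclei, so 5 syllables.
/a…a/ gap (V1→V2): /pjj/ splits as /pj/ + /j/ (/j/ is the longest suffix that is a licit onset).
/a…u/ gap (V2→V3): /vj/ is a licit onset in full, so it all attaches to the next syllable.
/u…a/ gap (V3→V4): cluster /pj/ — /pj/ is itself a permitted onset, so the whole cluster goes right; preceding coda = ∅.
/a…i/ gap (V4→V5): /gpj/ splits as /g/ + /pj/ (/pj/ is the longest suffix that is a licit onset).
Syllabification: apj.ja.vju.pjag.pjivj.
The second /p/ is in the onset of syllable 4 (/pjag/).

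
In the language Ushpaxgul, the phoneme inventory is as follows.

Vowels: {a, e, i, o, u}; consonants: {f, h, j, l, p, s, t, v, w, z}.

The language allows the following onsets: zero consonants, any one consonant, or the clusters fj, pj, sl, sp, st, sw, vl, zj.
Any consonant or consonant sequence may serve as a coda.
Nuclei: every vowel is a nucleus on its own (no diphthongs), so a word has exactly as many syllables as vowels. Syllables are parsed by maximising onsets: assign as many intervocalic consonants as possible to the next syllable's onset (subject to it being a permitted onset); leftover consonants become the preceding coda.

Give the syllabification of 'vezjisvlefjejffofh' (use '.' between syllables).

ve.zjis.vle.fjejf.fofh

Nuclei (vowels): e, i, e, e, o → 5 syllables.
σ1/σ2 boundary: /zj/ — entire cluster is a permitted onset → onset /zj/, coda ∅.
σ2/σ3 boundary: /svl/ splits as /s/ + /vl/ (/vl/ is the longest suffix that is a licit onset).
σ3/σ4 boundary: /fj/ — entire cluster is a permitted onset → onset /fj/, coda ∅.
σ4/σ5 boundary: cluster /jff/ — the longest permitted-onset suffix is /f/; onset = /f/, preceding coda = /jf/.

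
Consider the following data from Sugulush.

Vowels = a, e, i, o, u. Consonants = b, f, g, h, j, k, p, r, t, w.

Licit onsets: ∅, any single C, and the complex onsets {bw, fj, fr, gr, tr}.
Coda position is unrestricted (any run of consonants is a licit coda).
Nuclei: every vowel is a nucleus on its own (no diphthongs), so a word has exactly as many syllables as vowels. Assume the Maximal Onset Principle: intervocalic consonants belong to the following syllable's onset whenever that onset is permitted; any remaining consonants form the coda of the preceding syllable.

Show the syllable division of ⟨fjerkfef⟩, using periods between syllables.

fjerk.fef

Nuclei (vowels): e, e → 2 syllables.
/e…e/ gap (V1→V2): /rkf/ — longest licit onset from the right is /f/, leaving /rk/ as coda.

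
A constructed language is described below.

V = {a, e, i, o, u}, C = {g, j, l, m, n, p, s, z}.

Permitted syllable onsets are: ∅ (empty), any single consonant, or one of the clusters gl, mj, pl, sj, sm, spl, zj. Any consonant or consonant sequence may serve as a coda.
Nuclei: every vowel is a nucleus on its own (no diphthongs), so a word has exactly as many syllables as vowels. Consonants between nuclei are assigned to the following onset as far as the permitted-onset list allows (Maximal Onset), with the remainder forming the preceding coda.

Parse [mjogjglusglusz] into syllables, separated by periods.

mjogj.glus.glusz

The vowels are o, u, u — 3 nuclei, so 3 syllables.
Between /o/ (V1) and /u/ (V2): /gjgl/; trying suffixes from longest down, /gl/ is the first permitted one, so coda /gj/ | onset /gl/.
Between /u/ (V2) and /u/ (V3): /sgl/ — longest licit onset from the right is /gl/, leaving /s/ as coda.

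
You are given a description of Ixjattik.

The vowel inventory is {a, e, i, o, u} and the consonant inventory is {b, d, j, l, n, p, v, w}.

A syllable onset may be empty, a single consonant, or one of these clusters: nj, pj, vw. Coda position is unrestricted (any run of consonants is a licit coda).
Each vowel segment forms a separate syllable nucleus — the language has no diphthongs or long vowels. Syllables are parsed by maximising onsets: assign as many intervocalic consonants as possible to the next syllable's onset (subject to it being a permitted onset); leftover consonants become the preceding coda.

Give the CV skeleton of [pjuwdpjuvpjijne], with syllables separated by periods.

CCVCC.CCVC.CCVC.CV

The vowels are u, u, i, e — 4 nuclei, so 4 syllables.
σ1/σ2 boundary: /wdpj/; trying suffixes from longest down, /pj/ is the first permitted one, so coda /wd/ | onset /pj/.
σ2/σ3 boundary: /vpj/ splits as /v/ + /pj/ (/pj/ is the longest suffix that is a licit onset).
σ3/σ4 boundary: cluster /jn/ — the longest permitted-onset suffix is /n/; onset = /n/, preceding coda = /j/.
Syllabification: pjuwd.pjuv.pjij.ne.
Mapping each syllable to C/V: /pjuwd/ → CCVCC, /pjuv/ → CCVC, /pjij/ → CCVC, /ne/ → CV.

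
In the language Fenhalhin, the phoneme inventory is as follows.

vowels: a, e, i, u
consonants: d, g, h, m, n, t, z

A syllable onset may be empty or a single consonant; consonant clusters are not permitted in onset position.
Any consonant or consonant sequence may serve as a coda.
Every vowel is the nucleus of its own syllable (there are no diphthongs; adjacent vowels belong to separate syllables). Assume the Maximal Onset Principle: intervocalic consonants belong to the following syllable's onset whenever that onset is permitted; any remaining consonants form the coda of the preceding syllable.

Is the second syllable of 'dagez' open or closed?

closed

The vowels are a, e — 2 nuclei, so 2 syllables.
Between /a/ (V1) and /e/ (V2): just /g/ — single C goes to the following onset.
Syllabification: da.gez.
Syllable 2 is /gez/ with coda /z/, so it is closed.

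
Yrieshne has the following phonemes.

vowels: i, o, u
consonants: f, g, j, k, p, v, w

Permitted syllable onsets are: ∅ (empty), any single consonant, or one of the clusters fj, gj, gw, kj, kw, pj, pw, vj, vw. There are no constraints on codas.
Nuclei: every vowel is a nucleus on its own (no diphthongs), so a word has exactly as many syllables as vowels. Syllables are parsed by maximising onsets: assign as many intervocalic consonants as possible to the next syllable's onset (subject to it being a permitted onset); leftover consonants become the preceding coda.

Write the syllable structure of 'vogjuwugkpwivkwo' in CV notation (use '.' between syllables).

CV.CCV.CVCC.CCVC.CCV

Nuclei (vowels): o, u, u, i, o → 5 syllables.
Between /o/ (V1) and /u/ (V2): /gj/ — entire cluster is a permitted onset → onset /gj/, coda ∅.
Between /u/ (V2) and /u/ (V3): /w/ → onset of the next syllable (single consonants are always licit onsets).
Between /u/ (V3) and /i/ (V4): /gkpw/; trying suffixes from longest down, /pw/ is the first permitted one, so coda /gk/ | onset /pw/.
Between /i/ (V4) and /o/ (V5): /vkw/ splits as /v/ + /kw/ (/kw/ is the longest suffix that is a licit onset).
So the parse is vo.gju.wugk.pwiv.kwo.
Mapping each syllable to C/V: /vo/ → CV, /gju/ → CCV, /wugk/ → CVCC, /pwiv/ → CCVC, /kwo/ → CCV.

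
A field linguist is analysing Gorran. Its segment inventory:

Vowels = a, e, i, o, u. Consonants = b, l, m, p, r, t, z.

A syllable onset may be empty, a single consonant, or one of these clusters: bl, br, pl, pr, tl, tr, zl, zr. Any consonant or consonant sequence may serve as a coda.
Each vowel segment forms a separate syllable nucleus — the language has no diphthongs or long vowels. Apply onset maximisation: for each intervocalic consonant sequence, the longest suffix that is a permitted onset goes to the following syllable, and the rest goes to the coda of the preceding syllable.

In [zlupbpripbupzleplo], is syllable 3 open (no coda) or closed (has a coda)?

closed

Nuclei (vowels): u, i, u, e, o → 5 syllables.
/u…i/ gap (V1→V2): cluster /pbpr/ — the longest permitted-onset suffix is /pr/; onset = /pr/, preceding coda = /pb/.
/i…u/ gap (V2→V3): /pb/ — longest licit onset from the right is /b/, leaving /p/ as coda.
/u…e/ gap (V3→V4): cluster /pzl/ — the longest permitted-onset suffix is /zl/; onset = /zl/, preceding coda = /p/.
/e…o/ gap (V4→V5): /pl/ — entire cluster is a permitted onset → onset /pl/, coda ∅.
Result: zlupb.prip.bup.zle.plo.
Syllable 3 is /bup/ with coda /p/, so it is closed.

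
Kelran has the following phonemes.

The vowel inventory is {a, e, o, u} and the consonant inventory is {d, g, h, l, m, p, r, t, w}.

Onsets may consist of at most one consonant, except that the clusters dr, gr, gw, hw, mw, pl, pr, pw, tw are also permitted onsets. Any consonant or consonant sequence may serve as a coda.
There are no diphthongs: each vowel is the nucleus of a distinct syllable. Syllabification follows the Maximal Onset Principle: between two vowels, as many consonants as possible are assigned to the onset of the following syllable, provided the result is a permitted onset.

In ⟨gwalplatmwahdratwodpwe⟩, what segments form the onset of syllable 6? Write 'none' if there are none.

Vowels present: a, a, a, a, o, e; each is a nucleus, giving 6 syllables.
/a…a/ gap (V1→V2): /lpl/ splits as /l/ + /pl/ (/pl/ is the longest suffix that is a licit onset).
/a…a/ gap (V2→V3): /tmw/ — longest licit onset from the right is /mw/, leaving /t/ as coda.
/a…a/ gap (V3→V4): /hdr/ splits as /h/ + /dr/ (/dr/ is the longest suffix that is a licit onset).
/a…o/ gap (V4→V5): /tw/ — entire cluster is a permitted onset → onset /tw/, coda ∅.
/o…e/ gap (V5→V6): /dpw/ — longest licit onset from the right is /pw/, leaving /d/ as coda.
Syllabification: gwal.plat.mwah.dra.twod.pwe.
Syllable 6 is /pwe/: onset /pw/, nucleus /e/, coda ∅.

pw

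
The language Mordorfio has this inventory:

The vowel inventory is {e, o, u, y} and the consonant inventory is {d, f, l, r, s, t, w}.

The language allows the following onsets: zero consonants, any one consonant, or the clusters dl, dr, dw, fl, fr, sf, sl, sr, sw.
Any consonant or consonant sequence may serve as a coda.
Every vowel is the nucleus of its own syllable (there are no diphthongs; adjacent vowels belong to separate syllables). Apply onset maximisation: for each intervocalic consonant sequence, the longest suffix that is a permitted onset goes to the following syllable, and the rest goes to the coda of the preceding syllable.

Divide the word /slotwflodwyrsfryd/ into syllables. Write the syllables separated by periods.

Nuclei (vowels): o, o, y, y → 4 syllables.
V1 /o/ – V2 /o/: /twfl/; trying suffixes from longest down, /fl/ is the first permitted one, so coda /tw/ | onset /fl/.
V2 /o/ – V3 /y/: /dw/ is a licit onset in full, so it all attaches to the next syllable.
V3 /y/ – V4 /y/: /rsfr/ splits as /rs/ + /fr/ (/fr/ is the longest suffix that is a licit onset).

slotw.flo.dwyrs.fryd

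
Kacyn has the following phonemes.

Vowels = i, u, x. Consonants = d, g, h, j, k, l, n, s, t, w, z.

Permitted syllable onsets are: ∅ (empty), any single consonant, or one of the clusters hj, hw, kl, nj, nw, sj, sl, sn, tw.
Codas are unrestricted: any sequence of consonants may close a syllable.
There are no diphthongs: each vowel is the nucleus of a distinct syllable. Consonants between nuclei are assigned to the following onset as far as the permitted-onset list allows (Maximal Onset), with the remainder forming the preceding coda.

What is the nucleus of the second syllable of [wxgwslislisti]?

Nuclei (vowels): x, i, i, i → 4 syllables.
The second nucleus (vowel 2 from the left) is /i/.

i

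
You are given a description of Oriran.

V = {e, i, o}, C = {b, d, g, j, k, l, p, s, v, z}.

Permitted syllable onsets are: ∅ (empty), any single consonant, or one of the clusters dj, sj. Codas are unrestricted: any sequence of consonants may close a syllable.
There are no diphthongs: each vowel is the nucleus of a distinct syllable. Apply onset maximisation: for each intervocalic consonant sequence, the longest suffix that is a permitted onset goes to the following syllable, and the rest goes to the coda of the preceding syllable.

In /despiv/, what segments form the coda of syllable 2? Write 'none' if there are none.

Vowels present: e, i; each is a nucleus, giving 2 syllables.
Between /e/ (V1) and /i/ (V2): /sp/ splits as /s/ + /p/ (/p/ is the longest suffix that is a licit onset).
Result: des.piv.
Syllable 2 is /piv/: onset /p/, nucleus /i/, coda /v/.

v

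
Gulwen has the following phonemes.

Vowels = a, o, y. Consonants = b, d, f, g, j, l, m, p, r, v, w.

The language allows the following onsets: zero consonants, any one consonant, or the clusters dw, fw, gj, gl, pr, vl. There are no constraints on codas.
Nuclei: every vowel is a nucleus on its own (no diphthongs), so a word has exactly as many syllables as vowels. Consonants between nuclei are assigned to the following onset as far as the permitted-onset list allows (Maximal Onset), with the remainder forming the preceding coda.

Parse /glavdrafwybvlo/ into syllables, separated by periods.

The vowels are a, a, y, o — 4 nuclei, so 4 syllables.
σ1/σ2 boundary: /vdr/ — longest licit onset from the right is /r/, leaving /vd/ as coda.
σ2/σ3 boundary: cluster /fw/ — /fw/ is itself a permitted onset, so the whole cluster goes right; preceding coda = ∅.
σ3/σ4 boundary: cluster /bvl/ — the longest permitted-onset suffix is /vl/; onset = /vl/, preceding coda = /b/.

glavd.ra.fwyb.vlo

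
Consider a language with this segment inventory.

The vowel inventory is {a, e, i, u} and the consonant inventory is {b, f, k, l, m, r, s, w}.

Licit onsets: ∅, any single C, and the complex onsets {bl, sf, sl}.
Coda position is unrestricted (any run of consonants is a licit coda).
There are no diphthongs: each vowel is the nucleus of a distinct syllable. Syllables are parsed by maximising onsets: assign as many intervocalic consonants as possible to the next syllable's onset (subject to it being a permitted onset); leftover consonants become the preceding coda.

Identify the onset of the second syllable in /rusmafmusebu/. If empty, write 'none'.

Nuclei (vowels): u, a, u, e, u → 5 syllables.
Between /u/ (V1) and /a/ (V2): cluster /sm/ — the longest permitted-onset suffix is /m/; onset = /m/, preceding coda = /s/.
Between /a/ (V2) and /u/ (V3): /fm/ splits as /f/ + /m/ (/m/ is the longest suffix that is a licit onset).
Between /u/ (V3) and /e/ (V4): just /s/ — single C goes to the following onset.
Between /e/ (V4) and /u/ (V5): /b/ is a single consonant, so it becomes the next onset.
So the parse is rus.maf.mu.se.bu.
Syllable 2 is /maf/: onset /m/, nucleus /a/, coda /f/.

m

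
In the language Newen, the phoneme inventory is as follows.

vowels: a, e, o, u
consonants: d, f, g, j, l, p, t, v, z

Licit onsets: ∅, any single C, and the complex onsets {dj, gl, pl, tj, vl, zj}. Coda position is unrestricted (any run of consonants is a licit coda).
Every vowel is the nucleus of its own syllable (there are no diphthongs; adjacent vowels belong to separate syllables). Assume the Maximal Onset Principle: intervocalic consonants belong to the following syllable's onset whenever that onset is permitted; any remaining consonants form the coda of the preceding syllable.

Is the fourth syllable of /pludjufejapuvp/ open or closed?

open

Nuclei (vowels): u, u, e, a, u → 5 syllables.
Between /u/ (V1) and /u/ (V2): /dj/ is a licit onset in full, so it all attaches to the next syllable.
Between /u/ (V2) and /e/ (V3): /f/ is a single consonant, so it becomes the next onset.
Between /e/ (V3) and /a/ (V4): just /j/ — single C goes to the following onset.
Between /a/ (V4) and /u/ (V5): /p/ is a single consonant, so it becomes the next onset.
Putting it together: plu.dju.fe.ja.puvp.
Syllable 4 is /ja/; it ends in its nucleus with no coda, so it is open.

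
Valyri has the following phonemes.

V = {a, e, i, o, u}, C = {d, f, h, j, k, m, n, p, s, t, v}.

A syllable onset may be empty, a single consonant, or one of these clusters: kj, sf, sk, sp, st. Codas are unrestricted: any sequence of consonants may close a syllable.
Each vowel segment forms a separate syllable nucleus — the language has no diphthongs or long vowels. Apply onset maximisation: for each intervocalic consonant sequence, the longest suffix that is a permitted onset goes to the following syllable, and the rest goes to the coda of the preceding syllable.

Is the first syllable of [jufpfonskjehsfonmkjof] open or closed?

Nuclei (vowels): u, o, e, o, o → 5 syllables.
σ1/σ2 boundary: /fpf/ — longest licit onset from the right is /f/, leaving /fp/ as coda.
σ2/σ3 boundary: /nskj/ splits as /ns/ + /kj/ (/kj/ is the longest suffix that is a licit onset).
σ3/σ4 boundary: cluster /hsf/ — the longest permitted-onset suffix is /sf/; onset = /sf/, preceding coda = /h/.
σ4/σ5 boundary: /nmkj/; trying suffixes from longest down, /kj/ is the first permitted one, so coda /nm/ | onset /kj/.
Result: jufp.fons.kjeh.sfonm.kjof.
Syllable 1 is /jufp/ with coda /fp/, so it is closed.

closed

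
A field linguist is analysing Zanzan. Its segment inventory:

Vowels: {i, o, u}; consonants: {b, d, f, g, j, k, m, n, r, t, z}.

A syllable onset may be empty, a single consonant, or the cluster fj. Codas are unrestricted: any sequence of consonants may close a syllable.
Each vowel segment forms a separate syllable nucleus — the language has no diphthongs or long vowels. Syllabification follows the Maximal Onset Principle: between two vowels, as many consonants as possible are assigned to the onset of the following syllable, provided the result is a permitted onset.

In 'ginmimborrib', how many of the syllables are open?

0

Nuclei (vowels): i, i, o, i → 4 syllables.
V1 /i/ – V2 /i/: /nm/; trying suffixes from longest down, /m/ is the first permitted one, so coda /n/ | onset /m/.
V2 /i/ – V3 /o/: /mb/ splits as /m/ + /b/ (/b/ is the longest suffix that is a licit onset).
V3 /o/ – V4 /i/: /rr/ — longest licit onset from the right is /r/, leaving /r/ as coda.
Result: gin.mim.bor.rib.
Classifying each syllable: /gin/ (closed), /mim/ (closed), /bor/ (closed), /rib/ (closed).
Open syllables: 0.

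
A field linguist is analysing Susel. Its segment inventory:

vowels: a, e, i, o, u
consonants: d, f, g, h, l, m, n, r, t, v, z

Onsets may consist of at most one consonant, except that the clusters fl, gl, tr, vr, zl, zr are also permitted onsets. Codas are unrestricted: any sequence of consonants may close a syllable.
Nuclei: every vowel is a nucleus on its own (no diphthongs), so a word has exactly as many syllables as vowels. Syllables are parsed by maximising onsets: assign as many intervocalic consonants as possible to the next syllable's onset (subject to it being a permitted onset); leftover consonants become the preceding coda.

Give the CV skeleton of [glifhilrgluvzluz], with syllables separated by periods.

CCVC.CVCC.CCVC.CCVC

Vowels present: i, i, u, u; each is a nucleus, giving 4 syllables.
V1 /i/ – V2 /i/: /fh/; trying suffixes from longest down, /h/ is the first permitted one, so coda /f/ | onset /h/.
V2 /i/ – V3 /u/: /lrgl/ splits as /lr/ + /gl/ (/gl/ is the longest suffix that is a licit onset).
V3 /u/ – V4 /u/: /vzl/ splits as /v/ + /zl/ (/zl/ is the longest suffix that is a licit onset).
Syllabification: glif.hilr.gluv.zluz.
Mapping each syllable to C/V: /glif/ → CCVC, /hilr/ → CVCC, /gluv/ → CCVC, /zluz/ → CCVC.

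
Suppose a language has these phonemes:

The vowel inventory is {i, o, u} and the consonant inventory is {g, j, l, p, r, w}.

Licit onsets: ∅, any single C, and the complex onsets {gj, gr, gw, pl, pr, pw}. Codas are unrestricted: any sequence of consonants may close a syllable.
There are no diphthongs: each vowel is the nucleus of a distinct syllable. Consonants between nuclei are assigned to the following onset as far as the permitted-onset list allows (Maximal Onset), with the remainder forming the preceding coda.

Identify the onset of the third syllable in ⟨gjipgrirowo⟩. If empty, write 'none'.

r

Nuclei (vowels): i, i, o, o → 4 syllables.
V1 /i/ – V2 /i/: /pgr/ — longest licit onset from the right is /gr/, leaving /p/ as coda.
V2 /i/ – V3 /o/: /r/ is a single consonant, so it becomes the next onset.
V3 /o/ – V4 /o/: /w/ is a single consonant, so it becomes the next onset.
Putting it together: gjip.gri.ro.wo.
Syllable 3 is /ro/: onset /r/, nucleus /o/, coda ∅.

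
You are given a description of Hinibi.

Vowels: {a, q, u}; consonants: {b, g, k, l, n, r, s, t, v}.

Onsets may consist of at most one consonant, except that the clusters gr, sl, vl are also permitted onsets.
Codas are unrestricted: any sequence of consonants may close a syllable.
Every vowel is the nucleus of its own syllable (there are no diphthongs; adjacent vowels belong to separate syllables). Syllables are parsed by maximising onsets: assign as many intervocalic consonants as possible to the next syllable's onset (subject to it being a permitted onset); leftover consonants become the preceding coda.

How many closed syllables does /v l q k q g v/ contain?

1

Vowels present: q, q; each is a nucleus, giving 2 syllables.
/q…q/ gap (V1→V2): /k/ is a single consonant, so it becomes the next onset.
Result: vlq.kqgv.
Classifying each syllable: /vlq/ (open), /kqgv/ (closed).
Closed syllables: 1.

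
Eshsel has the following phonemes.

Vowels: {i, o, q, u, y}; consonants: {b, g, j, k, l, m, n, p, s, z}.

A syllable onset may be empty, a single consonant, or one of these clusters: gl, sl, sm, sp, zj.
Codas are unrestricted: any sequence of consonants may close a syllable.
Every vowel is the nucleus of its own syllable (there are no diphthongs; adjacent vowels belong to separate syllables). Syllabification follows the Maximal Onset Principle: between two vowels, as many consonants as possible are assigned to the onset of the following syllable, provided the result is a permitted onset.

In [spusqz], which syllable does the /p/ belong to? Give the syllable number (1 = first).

The vowels are u, q — 2 nuclei, so 2 syllables.
σ1/σ2 boundary: just /s/ — single C goes to the following onset.
Putting it together: spu.sqz.
The /p/ is in the onset of syllable 1 (/spu/).

1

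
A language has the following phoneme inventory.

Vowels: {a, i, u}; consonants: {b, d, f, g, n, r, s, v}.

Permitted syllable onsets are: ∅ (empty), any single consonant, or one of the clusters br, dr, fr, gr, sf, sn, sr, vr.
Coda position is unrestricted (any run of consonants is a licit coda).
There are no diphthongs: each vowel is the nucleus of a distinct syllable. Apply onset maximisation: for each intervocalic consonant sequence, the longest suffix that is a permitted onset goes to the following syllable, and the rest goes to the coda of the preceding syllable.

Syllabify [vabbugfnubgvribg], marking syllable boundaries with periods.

vab.bugf.nubg.vribg

Nuclei (vowels): a, u, u, i → 4 syllables.
V1 /a/ – V2 /u/: /bb/ — longest licit onset from the right is /b/, leaving /b/ as coda.
V2 /u/ – V3 /u/: /gfn/ — longest licit onset from the right is /n/, leaving /gf/ as coda.
V3 /u/ – V4 /i/: cluster /bgvr/ — the longest permitted-onset suffix is /vr/; onset = /vr/, preceding coda = /bg/.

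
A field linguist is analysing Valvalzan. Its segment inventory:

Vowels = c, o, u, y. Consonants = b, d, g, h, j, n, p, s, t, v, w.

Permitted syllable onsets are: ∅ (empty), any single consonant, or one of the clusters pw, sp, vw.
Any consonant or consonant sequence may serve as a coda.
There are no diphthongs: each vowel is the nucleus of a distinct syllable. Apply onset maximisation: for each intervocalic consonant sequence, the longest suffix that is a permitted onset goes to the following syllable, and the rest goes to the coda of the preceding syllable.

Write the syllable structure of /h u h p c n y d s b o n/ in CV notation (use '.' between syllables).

Nuclei (vowels): u, c, y, o → 4 syllables.
Between /u/ (V1) and /c/ (V2): /hp/ splits as /h/ + /p/ (/p/ is the longest suffix that is a licit onset).
Between /c/ (V2) and /y/ (V3): /n/ → onset of the next syllable (single consonants are always licit onsets).
Between /y/ (V3) and /o/ (V4): /dsb/; trying suffixes from longest down, /b/ is the first permitted one, so coda /ds/ | onset /b/.
Putting it together: huh.pc.nyds.bon.
Mapping each syllable to C/V: /huh/ → CVC, /pc/ → CV, /nyds/ → CVCC, /bon/ → CVC.

CVC.CV.CVCC.CVC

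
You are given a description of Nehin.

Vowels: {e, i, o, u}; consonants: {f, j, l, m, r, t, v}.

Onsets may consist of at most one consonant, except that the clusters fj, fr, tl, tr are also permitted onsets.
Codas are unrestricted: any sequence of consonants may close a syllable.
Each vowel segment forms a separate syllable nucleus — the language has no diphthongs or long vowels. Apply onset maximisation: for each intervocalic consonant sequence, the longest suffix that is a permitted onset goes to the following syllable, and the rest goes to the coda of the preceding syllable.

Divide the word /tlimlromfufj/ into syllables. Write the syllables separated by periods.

tliml.rom.fufj

The vowels are i, o, u — 3 nuclei, so 3 syllables.
V1 /i/ – V2 /o/: /mlr/ — longest licit onset from the right is /r/, leaving /ml/ as coda.
V2 /o/ – V3 /u/: cluster /mf/ — the longest permitted-onset suffix is /f/; onset = /f/, preceding coda = /m/.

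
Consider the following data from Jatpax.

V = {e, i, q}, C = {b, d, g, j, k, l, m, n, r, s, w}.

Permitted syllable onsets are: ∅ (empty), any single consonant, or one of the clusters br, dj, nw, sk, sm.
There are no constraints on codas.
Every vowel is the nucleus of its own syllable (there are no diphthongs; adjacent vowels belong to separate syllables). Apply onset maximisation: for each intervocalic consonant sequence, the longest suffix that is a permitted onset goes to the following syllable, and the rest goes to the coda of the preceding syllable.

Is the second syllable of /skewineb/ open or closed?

open

Vowels present: e, i, e; each is a nucleus, giving 3 syllables.
V1 /e/ – V2 /i/: /w/ → onset of the next syllable (single consonants are always licit onsets).
V2 /i/ – V3 /e/: just /n/ — single C goes to the following onset.
Syllabification: ske.wi.neb.
Syllable 2 is /wi/; it ends in its nucleus with no coda, so it is open.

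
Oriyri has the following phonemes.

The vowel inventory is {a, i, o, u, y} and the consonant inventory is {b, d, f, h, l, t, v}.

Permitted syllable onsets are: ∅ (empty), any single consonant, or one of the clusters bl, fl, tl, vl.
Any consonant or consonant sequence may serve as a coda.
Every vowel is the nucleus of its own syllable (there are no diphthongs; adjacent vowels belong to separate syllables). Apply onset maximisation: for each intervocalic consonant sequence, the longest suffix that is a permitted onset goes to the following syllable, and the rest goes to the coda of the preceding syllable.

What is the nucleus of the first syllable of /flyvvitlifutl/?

y

The vowels are y, i, i, u — 4 nuclei, so 4 syllables.
The first nucleus (vowel 1 from the left) is /y/.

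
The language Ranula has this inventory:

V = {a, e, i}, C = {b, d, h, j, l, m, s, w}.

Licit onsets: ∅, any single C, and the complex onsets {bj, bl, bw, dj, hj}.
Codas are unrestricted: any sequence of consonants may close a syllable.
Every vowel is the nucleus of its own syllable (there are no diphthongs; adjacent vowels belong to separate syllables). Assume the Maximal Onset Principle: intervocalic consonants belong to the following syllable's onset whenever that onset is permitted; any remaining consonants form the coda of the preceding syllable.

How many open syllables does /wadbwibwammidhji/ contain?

Vowels present: a, i, a, i, i; each is a nucleus, giving 5 syllables.
V1 /a/ – V2 /i/: /dbw/ — longest licit onset from the right is /bw/, leaving /d/ as coda.
V2 /i/ – V3 /a/: /bw/ is a licit onset in full, so it all attaches to the next syllable.
V3 /a/ – V4 /i/: cluster /mm/ — the longest permitted-onset suffix is /m/; onset = /m/, preceding coda = /m/.
V4 /i/ – V5 /i/: cluster /dhj/ — the longest permitted-onset suffix is /hj/; onset = /hj/, preceding coda = /d/.
Putting it together: wad.bwi.bwam.mid.hji.
Classifying each syllable: /wad/ (closed), /bwi/ (open), /bwam/ (closed), /mid/ (closed), /hji/ (open).
Open syllables: 2.

2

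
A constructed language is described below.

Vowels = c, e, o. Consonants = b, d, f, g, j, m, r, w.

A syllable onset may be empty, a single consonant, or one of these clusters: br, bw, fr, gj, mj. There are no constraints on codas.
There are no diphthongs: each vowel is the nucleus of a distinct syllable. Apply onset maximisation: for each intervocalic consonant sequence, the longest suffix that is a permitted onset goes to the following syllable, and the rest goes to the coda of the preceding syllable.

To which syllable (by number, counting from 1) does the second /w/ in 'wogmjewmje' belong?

Vowels present: o, e, e; each is a nucleus, giving 3 syllables.
σ1/σ2 boundary: /gmj/ splits as /g/ + /mj/ (/mj/ is the longest suffix that is a licit onset).
σ2/σ3 boundary: cluster /wmj/ — the longest permitted-onset suffix is /mj/; onset = /mj/, preceding coda = /w/.
Putting it together: wog.mjew.mje.
The second /w/ is in the coda of syllable 2 (/mjew/).

2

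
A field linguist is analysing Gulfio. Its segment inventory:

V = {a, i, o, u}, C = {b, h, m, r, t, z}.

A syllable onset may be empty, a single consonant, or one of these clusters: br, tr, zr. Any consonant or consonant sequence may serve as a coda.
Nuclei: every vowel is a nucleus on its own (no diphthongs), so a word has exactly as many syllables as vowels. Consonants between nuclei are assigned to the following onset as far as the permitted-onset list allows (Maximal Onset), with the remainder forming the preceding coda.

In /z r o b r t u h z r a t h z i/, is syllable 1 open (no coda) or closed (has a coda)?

Vowels present: o, u, a, i; each is a nucleus, giving 4 syllables.
/o…u/ gap (V1→V2): /brt/ — longest licit onset from the right is /t/, leaving /br/ as coda.
/u…a/ gap (V2→V3): /hzr/; trying suffixes from longest down, /zr/ is the first permitted one, so coda /h/ | onset /zr/.
/a…i/ gap (V3→V4): /thz/; trying suffixes from longest down, /z/ is the first permitted one, so coda /th/ | onset /z/.
Putting it together: zrobr.tuh.zrath.zi.
Syllable 1 is /zrobr/ with coda /br/, so it is closed.

closed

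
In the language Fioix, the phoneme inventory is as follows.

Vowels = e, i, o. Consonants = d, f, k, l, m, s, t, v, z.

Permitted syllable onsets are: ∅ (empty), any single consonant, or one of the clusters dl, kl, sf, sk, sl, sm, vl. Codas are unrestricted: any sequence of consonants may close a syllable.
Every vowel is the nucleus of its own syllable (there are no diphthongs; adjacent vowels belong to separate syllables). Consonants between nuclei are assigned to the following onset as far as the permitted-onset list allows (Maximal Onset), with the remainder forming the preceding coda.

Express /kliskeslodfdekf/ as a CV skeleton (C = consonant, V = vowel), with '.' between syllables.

Vowels present: i, e, o, e; each is a nucleus, giving 4 syllables.
Between /i/ (V1) and /e/ (V2): cluster /sk/ — /sk/ is itself a permitted onset, so the whole cluster goes right; preceding coda = ∅.
Between /e/ (V2) and /o/ (V3): /sl/ — entire cluster is a permitted onset → onset /sl/, coda ∅.
Between /o/ (V3) and /e/ (V4): cluster /dfd/ — the longest permitted-onset suffix is /d/; onset = /d/, preceding coda = /df/.
Result: kli.ske.slodf.dekf.
Mapping each syllable to C/V: /kli/ → CCV, /ske/ → CCV, /slodf/ → CCVCC, /dekf/ → CVCC.

CCV.CCV.CCVCC.CVCC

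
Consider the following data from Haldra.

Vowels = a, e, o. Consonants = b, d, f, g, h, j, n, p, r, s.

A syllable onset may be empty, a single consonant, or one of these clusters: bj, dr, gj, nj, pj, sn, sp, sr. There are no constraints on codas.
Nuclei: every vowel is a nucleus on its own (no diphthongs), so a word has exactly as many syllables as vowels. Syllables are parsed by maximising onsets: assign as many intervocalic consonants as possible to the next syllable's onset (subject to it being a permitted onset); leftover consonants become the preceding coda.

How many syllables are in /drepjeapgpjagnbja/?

5

Vowels present: e, e, a, a, a; each is a nucleus, giving 5 syllables.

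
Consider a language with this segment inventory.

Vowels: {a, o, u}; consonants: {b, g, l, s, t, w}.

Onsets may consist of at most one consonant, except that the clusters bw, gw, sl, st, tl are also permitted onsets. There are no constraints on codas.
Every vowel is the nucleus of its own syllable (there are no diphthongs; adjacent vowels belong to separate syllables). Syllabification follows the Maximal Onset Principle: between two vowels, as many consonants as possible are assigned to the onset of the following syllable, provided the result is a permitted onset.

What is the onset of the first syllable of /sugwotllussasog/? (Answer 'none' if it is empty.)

Vowels present: u, o, u, a, o; each is a nucleus, giving 5 syllables.
/u…o/ gap (V1→V2): /gw/ — entire cluster is a permitted onset → onset /gw/, coda ∅.
/o…u/ gap (V2→V3): /tll/ splits as /tl/ + /l/ (/l/ is the longest suffix that is a licit onset).
/u…a/ gap (V3→V4): /ss/; trying suffixes from longest down, /s/ is the first permitted one, so coda /s/ | onset /s/.
/a…o/ gap (V4→V5): just /s/ — single C goes to the following onset.
Putting it together: su.gwotl.lus.sa.sog.
Syllable 1 is /su/: onset /s/, nucleus /u/, coda ∅.

s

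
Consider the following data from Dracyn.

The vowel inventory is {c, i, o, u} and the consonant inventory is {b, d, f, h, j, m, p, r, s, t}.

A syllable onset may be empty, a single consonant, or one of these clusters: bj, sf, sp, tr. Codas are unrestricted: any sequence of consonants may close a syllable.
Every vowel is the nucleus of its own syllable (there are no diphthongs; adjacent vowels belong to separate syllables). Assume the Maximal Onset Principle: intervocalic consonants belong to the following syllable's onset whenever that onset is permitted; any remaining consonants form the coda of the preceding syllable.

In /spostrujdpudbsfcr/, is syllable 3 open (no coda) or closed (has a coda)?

closed

The vowels are o, u, u, c — 4 nuclei, so 4 syllables.
/o…u/ gap (V1→V2): cluster /str/ — the longest permitted-onset suffix is /tr/; onset = /tr/, preceding coda = /s/.
/u…u/ gap (V2→V3): /jdp/ — longest licit onset from the right is /p/, leaving /jd/ as coda.
/u…c/ gap (V3→V4): cluster /dbsf/ — the longest permitted-onset suffix is /sf/; onset = /sf/, preceding coda = /db/.
Syllabification: spos.trujd.pudb.sfcr.
Syllable 3 is /pudb/ with coda /db/, so it is closed.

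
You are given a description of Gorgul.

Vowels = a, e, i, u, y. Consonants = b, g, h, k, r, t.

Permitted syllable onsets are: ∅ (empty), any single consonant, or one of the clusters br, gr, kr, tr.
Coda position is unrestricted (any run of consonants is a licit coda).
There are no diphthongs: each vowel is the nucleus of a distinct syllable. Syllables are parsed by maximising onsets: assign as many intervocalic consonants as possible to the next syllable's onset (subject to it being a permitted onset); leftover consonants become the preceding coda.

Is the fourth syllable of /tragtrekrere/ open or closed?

open

Vowels present: a, e, e, e; each is a nucleus, giving 4 syllables.
/a…e/ gap (V1→V2): cluster /gtr/ — the longest permitted-onset suffix is /tr/; onset = /tr/, preceding coda = /g/.
/e…e/ gap (V2→V3): cluster /kr/ — /kr/ is itself a permitted onset, so the whole cluster goes right; preceding coda = ∅.
/e…e/ gap (V3→V4): /r/ → onset of the next syllable (single consonants are always licit onsets).
Putting it together: trag.tre.kre.re.
Syllable 4 is /re/; it ends in its nucleus with no coda, so it is open.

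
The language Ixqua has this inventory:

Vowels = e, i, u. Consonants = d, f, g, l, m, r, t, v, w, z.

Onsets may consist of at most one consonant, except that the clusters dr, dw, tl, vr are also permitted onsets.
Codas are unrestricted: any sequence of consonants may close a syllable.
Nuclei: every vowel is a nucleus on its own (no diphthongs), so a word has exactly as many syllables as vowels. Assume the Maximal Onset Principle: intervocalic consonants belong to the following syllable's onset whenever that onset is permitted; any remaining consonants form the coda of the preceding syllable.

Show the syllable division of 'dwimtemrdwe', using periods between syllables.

dwim.temr.dwe

Vowels present: i, e, e; each is a nucleus, giving 3 syllables.
/i…e/ gap (V1→V2): /mt/ — longest licit onset from the right is /t/, leaving /m/ as coda.
/e…e/ gap (V2→V3): cluster /mrdw/ — the longest permitted-onset suffix is /dw/; onset = /dw/, preceding coda = /mr/.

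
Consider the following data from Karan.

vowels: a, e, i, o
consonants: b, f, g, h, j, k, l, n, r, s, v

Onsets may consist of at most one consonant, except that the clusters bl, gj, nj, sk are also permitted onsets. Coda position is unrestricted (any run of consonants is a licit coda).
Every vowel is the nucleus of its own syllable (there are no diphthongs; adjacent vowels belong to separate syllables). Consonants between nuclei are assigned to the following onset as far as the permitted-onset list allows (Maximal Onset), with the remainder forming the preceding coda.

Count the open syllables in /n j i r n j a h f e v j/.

Nuclei (vowels): i, a, e → 3 syllables.
V1 /i/ – V2 /a/: /rnj/; trying suffixes from longest down, /nj/ is the first permitted one, so coda /r/ | onset /nj/.
V2 /a/ – V3 /e/: /hf/; trying suffixes from longest down, /f/ is the first permitted one, so coda /h/ | onset /f/.
Syllabification: njir.njah.fevj.
Classifying each syllable: /njir/ (closed), /njah/ (closed), /fevj/ (closed).
Open syllables: 0.

0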